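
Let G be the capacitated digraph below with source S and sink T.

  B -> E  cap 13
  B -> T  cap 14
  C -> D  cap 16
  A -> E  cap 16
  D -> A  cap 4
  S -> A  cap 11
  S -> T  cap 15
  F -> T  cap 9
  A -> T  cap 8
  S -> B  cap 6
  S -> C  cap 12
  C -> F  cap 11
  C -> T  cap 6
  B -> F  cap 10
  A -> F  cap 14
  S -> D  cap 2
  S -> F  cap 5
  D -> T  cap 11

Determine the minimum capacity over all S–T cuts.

Augment S→T: bottleneck 15, flow now 15.
Augment S→A→T: bottleneck 8, flow now 23.
Augment S→B→T: bottleneck 6, flow now 29.
Augment S→C→T: bottleneck 6, flow now 35.
Augment S→D→T: bottleneck 2, flow now 37.
Augment S→F→T: bottleneck 5, flow now 42.
Augment S→A→F→T: bottleneck 3, flow now 45.
Augment S→C→D→T: bottleneck 6, flow now 51.
No augmenting path remains; maximum flow = 51.
By max-flow min-cut, the minimum cut capacity equals the max flow.
In the residual graph, reachable from S: {S}.
Min-cut edges: S→A (11), S→B (6), S→C (12), S→D (2), S→F (5), S→T (15); capacity 11 + 6 + 12 + 2 + 5 + 15 = 51.

51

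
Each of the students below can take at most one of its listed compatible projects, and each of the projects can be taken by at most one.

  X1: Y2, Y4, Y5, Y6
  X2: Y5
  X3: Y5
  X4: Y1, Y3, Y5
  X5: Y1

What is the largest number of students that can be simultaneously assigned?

Unit-capacity flow: source→left, listed edges, right→sink; max matching = max flow.
Augmenting path X1→Y2 (+1); matched 1.
Augmenting path X2→Y5 (+1); matched 2.
Augmenting path X4→Y1 (+1); matched 3.
Augmenting path X5→Y1→X4→Y3 (+1); matched 4.
No augmenting path remains; maximum matching = 4.
König certificate: {X1, X4, X5, Y5} is a vertex cover of size 4 (every listed pair touches it), so no matching can be larger.

4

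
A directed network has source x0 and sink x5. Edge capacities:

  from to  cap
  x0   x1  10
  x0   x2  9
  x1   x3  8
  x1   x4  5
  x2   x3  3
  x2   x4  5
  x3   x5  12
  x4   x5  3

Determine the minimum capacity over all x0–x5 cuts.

Augment x0→x1→x3→x5: bottleneck 8, flow now 8.
Augment x0→x1→x4→x5: bottleneck 2, flow now 10.
Augment x0→x2→x3→x5: bottleneck 3, flow now 13.
Augment x0→x2→x4→x5: bottleneck 1, flow now 14.
No augmenting path remains; maximum flow = 14.
By max-flow min-cut, the minimum cut capacity equals the max flow.
In the residual graph, reachable from x0: {x0, x1, x2, x4}.
Min-cut edges: x1→x3 (8), x2→x3 (3), x4→x5 (3); capacity 8 + 3 + 3 = 14.

14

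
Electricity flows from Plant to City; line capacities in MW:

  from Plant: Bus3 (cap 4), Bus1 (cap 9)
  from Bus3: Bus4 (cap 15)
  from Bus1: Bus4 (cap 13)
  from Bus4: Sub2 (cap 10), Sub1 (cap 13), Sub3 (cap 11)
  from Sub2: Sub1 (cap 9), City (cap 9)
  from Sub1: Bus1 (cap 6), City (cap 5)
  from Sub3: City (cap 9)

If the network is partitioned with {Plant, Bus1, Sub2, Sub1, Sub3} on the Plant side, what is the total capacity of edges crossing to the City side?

Edges leaving {Plant, Bus1, Sub2, Sub1, Sub3}: Plant→Bus3 (4), Bus1→Bus4 (13), Sub2→City (9), Sub1→City (5), Sub3→City (9).
Cut capacity = 4 + 13 + 9 + 5 + 9 = 40.

40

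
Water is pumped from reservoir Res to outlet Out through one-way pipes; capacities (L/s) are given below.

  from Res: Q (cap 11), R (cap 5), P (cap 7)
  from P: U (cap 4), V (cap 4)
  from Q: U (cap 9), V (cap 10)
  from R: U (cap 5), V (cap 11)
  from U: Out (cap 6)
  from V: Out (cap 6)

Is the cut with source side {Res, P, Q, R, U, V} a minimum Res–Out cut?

Yes — it is a minimum cut (capacity 12).

Given cut capacity: 6 + 6 = 12.
Augment Res→P→U→Out: bottleneck 4, flow now 4.
Augment Res→P→V→Out: bottleneck 3, flow now 7.
Augment Res→Q→U→Out: bottleneck 2, flow now 9.
Augment Res→Q→V→Out: bottleneck 3, flow now 12.
No augmenting path remains; maximum flow = 12.
Cut capacity 12 equals the max flow, so it is a minimum cut.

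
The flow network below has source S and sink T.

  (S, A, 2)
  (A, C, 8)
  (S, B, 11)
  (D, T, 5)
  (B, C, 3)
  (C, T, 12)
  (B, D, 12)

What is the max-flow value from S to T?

10

Augment S→A→C→T: bottleneck 2, flow now 2.
Augment S→B→C→T: bottleneck 3, flow now 5.
Augment S→B→D→T: bottleneck 5, flow now 10.
No augmenting path remains; maximum flow = 10.
In the residual graph, reachable from S: {S, B, D}.
Min-cut edges: S→A (2), B→C (3), D→T (5); capacity 2 + 3 + 5 = 10.
This cut is saturated, so no flow can exceed 10.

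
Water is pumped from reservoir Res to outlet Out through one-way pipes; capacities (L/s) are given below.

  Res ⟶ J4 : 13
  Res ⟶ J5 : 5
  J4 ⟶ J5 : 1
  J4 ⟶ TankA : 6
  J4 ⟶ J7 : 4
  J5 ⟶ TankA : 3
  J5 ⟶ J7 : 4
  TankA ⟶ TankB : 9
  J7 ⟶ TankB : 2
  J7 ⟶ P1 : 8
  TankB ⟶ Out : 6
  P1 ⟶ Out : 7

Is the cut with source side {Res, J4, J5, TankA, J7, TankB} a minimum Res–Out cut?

No — its capacity is 14, but the minimum cut has capacity 13.

Given cut capacity: 8 + 6 = 14.
Augment Res→J4→TankA→TankB→Out: bottleneck 6, flow now 6.
Augment Res→J4→J7→P1→Out: bottleneck 4, flow now 10.
Augment Res→J5→J7→P1→Out: bottleneck 3, flow now 13.
No augmenting path remains; maximum flow = 13.
In the residual graph, reachable from Res: {Res, J4, J5, TankA, J7, TankB, P1}.
Min-cut edges: TankB→Out (6), P1→Out (7); capacity 6 + 7 = 13.
Cut capacity 14 exceeds the max flow 13, so it is not minimum.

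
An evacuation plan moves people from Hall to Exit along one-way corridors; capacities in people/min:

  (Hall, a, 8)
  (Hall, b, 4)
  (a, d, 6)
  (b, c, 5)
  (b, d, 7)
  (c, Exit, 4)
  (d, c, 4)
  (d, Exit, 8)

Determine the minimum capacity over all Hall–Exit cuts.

Augment Hall→a→d→Exit: bottleneck 6, flow now 6.
Augment Hall→b→c→Exit: bottleneck 4, flow now 10.
No augmenting path remains; maximum flow = 10.
By max-flow min-cut, the minimum cut capacity equals the max flow.
In the residual graph, reachable from Hall: {Hall, a}.
Min-cut edges: Hall→b (4), a→d (6); capacity 4 + 6 = 10.

10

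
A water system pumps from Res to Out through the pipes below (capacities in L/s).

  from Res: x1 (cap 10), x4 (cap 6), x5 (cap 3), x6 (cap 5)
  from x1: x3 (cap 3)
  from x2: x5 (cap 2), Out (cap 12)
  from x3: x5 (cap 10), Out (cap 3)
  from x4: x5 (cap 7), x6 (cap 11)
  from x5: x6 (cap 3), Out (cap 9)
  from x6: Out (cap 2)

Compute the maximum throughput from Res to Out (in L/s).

14

Augment Res→x5→Out: bottleneck 3, flow now 3.
Augment Res→x6→Out: bottleneck 2, flow now 5.
Augment Res→x1→x3→Out: bottleneck 3, flow now 8.
Augment Res→x4→x5→Out: bottleneck 6, flow now 14.
No augmenting path remains; maximum flow = 14.
In the residual graph, reachable from Res: {Res, x1, x6}.
Min-cut edges: Res→x4 (6), Res→x5 (3), x1→x3 (3), x6→Out (2); capacity 6 + 3 + 3 + 2 = 14.
This cut is saturated, so no flow can exceed 14.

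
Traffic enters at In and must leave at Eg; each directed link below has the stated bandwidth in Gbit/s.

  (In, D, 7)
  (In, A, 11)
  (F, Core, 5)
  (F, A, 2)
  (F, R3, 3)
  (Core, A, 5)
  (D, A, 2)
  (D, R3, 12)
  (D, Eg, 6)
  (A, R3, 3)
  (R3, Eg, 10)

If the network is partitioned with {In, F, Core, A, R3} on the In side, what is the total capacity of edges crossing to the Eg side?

17

Edges leaving {In, F, Core, A, R3}: In→D (7), R3→Eg (10).
Cut capacity = 7 + 10 = 17.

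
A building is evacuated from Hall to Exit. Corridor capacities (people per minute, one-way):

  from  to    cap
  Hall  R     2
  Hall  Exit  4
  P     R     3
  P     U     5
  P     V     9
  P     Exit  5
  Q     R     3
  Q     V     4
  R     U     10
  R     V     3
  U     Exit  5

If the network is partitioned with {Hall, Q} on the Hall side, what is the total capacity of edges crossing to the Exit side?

Edges leaving {Hall, Q}: Hall→R (2), Hall→Exit (4), Q→R (3), Q→V (4).
Cut capacity = 2 + 4 + 3 + 4 = 13.

13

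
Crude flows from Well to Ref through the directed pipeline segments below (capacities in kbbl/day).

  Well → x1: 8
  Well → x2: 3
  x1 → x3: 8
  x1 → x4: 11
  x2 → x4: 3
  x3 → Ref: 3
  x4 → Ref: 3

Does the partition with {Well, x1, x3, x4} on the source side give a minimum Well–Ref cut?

No — its capacity is 9, but the minimum cut has capacity 6.

Given cut capacity: 3 + 3 + 3 = 9.
Augment Well→x1→x3→Ref: bottleneck 3, flow now 3.
Augment Well→x1→x4→Ref: bottleneck 3, flow now 6.
No augmenting path remains; maximum flow = 6.
In the residual graph, reachable from Well: {Well, x1, x2, x3, x4}.
Min-cut edges: x3→Ref (3), x4→Ref (3); capacity 3 + 3 = 6.
Cut capacity 9 exceeds the max flow 6, so it is not minimum.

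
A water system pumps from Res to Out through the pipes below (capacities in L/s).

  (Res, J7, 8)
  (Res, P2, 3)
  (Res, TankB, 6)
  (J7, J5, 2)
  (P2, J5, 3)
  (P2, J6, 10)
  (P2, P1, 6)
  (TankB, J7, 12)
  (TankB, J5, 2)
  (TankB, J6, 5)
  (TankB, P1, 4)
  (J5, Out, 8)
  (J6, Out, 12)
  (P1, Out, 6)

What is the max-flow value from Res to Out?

Augment Res→J7→J5→Out: bottleneck 2, flow now 2.
Augment Res→P2→J5→Out: bottleneck 3, flow now 5.
Augment Res→TankB→J5→Out: bottleneck 2, flow now 7.
Augment Res→TankB→J6→Out: bottleneck 4, flow now 11.
No augmenting path remains; maximum flow = 11.
In the residual graph, reachable from Res: {Res, J7}.
Min-cut edges: Res→P2 (3), Res→TankB (6), J7→J5 (2); capacity 3 + 6 + 2 = 11.
This cut is saturated, so no flow can exceed 11.

11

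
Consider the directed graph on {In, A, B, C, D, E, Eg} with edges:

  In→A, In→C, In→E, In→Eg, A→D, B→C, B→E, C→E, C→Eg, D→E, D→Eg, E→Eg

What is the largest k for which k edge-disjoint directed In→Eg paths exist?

Assign every edge capacity 1; by Menger, the answer equals the max flow.
Path In→Eg (+1); total 1.
Path In→C→Eg (+1); total 2.
Path In→E→Eg (+1); total 3.
Path In→A→D→Eg (+1); total 4.
No residual In→Eg path; max flow = 4.
Certifying cut of size 4: {In→A, In→C, In→E, In→Eg}.

4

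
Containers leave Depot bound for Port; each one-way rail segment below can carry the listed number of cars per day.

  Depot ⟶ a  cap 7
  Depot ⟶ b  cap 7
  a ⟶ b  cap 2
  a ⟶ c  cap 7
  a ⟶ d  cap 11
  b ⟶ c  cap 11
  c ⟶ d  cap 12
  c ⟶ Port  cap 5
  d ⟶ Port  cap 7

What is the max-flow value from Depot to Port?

Augment Depot→a→c→Port: bottleneck 5, flow now 5.
Augment Depot→a→d→Port: bottleneck 2, flow now 7.
Augment Depot→b→c→d→Port: bottleneck 5, flow now 12.
No augmenting path remains; maximum flow = 12.
In the residual graph, reachable from Depot: {Depot, a, b, c, d}.
Min-cut edges: c→Port (5), d→Port (7); capacity 5 + 7 = 12.
This cut is saturated, so no flow can exceed 12.

12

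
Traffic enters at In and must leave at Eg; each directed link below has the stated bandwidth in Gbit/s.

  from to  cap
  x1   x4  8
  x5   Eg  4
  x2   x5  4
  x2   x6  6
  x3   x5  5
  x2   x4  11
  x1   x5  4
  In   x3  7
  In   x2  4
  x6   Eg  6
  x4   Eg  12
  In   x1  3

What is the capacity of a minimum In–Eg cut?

Augment In→x1→x4→Eg: bottleneck 3, flow now 3.
Augment In→x2→x4→Eg: bottleneck 4, flow now 7.
Augment In→x3→x5→Eg: bottleneck 4, flow now 11.
No augmenting path remains; maximum flow = 11.
By max-flow min-cut, the minimum cut capacity equals the max flow.
In the residual graph, reachable from In: {In, x3, x5}.
Min-cut edges: In→x1 (3), In→x2 (4), x5→Eg (4); capacity 3 + 4 + 4 = 11.

11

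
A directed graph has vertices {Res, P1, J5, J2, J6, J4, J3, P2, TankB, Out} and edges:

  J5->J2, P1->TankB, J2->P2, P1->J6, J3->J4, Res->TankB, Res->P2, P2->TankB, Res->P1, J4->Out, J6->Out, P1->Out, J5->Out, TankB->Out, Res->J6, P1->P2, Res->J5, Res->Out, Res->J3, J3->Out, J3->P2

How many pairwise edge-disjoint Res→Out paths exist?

Assign every edge capacity 1; by Menger, the answer equals the max flow.
Path Res→Out (+1); total 1.
Path Res→P1→Out (+1); total 2.
Path Res→J5→Out (+1); total 3.
Path Res→J6→Out (+1); total 4.
Path Res→J3→Out (+1); total 5.
Path Res→TankB→Out (+1); total 6.
No residual Res→Out path; max flow = 6.
Certifying cut of size 6: {Res→J3, Res→J5, Res→J6, Res→Out, Res→P1, TankB→Out}.

6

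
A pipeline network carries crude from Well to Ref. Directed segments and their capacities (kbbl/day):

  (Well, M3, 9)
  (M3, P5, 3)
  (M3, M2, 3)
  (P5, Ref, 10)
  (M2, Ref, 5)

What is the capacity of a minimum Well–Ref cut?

Augment Well→M3→P5→Ref: bottleneck 3, flow now 3.
Augment Well→M3→M2→Ref: bottleneck 3, flow now 6.
No augmenting path remains; maximum flow = 6.
By max-flow min-cut, the minimum cut capacity equals the max flow.
In the residual graph, reachable from Well: {Well, M3}.
Min-cut edges: M3→P5 (3), M3→M2 (3); capacity 3 + 3 = 6.

6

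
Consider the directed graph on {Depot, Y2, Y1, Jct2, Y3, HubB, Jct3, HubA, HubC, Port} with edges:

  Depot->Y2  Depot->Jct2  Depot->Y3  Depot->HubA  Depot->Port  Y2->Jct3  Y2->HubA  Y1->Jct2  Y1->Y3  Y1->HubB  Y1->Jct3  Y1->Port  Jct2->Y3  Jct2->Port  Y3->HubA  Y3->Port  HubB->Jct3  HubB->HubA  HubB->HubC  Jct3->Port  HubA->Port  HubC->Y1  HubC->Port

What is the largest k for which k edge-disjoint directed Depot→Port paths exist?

Assign every edge capacity 1; by Menger, the answer equals the max flow.
Path Depot→Port (+1); total 1.
Path Depot→Jct2→Port (+1); total 2.
Path Depot→Y3→Port (+1); total 3.
Path Depot→HubA→Port (+1); total 4.
Path Depot→Y2→Jct3→Port (+1); total 5.
No residual Depot→Port path; max flow = 5.
Certifying cut of size 5: {Depot→HubA, Depot→Jct2, Depot→Port, Depot→Y2, Depot→Y3}.

5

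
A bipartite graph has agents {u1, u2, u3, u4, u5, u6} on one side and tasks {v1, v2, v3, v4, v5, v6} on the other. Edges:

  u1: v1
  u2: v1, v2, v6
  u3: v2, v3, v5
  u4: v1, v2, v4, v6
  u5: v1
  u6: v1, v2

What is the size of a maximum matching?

5

Unit-capacity flow: source→left, listed edges, right→sink; max matching = max flow.
Augmenting path u1→v1 (+1); matched 1.
Augmenting path u2→v2 (+1); matched 2.
Augmenting path u3→v3 (+1); matched 3.
Augmenting path u4→v4 (+1); matched 4.
Augmenting path u6→v2→u2→v6 (+1); matched 5.
No augmenting path remains; maximum matching = 5.
König certificate: {u2, u3, u4, u6, v1} is a vertex cover of size 5 (every listed pair touches it), so no matching can be larger.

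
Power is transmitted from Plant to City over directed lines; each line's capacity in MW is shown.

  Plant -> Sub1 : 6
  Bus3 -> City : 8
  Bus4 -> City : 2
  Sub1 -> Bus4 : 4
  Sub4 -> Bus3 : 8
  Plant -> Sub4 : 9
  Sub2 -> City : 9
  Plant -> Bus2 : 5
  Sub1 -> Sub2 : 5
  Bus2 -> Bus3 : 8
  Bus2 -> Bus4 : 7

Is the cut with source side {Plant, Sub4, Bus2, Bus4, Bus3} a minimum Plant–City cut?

Given cut capacity: 6 + 2 + 8 = 16.
Augment Plant→Sub4→Bus3→City: bottleneck 8, flow now 8.
Augment Plant→Sub1→Bus4→City: bottleneck 2, flow now 10.
Augment Plant→Sub1→Sub2→City: bottleneck 4, flow now 14.
Augment Plant→Bus2→Bus4→Sub1→Sub2→City: bottleneck 1, flow now 15. (uses reverse residual edge)
No augmenting path remains; maximum flow = 15.
In the residual graph, reachable from Plant: {Plant, Sub4, Sub1, Bus2, Bus4, Bus3}.
Min-cut edges: Sub1→Sub2 (5), Bus4→City (2), Bus3→City (8); capacity 5 + 2 + 8 = 15.
Cut capacity 16 exceeds the max flow 15, so it is not minimum.

No — its capacity is 16, but the minimum cut has capacity 15.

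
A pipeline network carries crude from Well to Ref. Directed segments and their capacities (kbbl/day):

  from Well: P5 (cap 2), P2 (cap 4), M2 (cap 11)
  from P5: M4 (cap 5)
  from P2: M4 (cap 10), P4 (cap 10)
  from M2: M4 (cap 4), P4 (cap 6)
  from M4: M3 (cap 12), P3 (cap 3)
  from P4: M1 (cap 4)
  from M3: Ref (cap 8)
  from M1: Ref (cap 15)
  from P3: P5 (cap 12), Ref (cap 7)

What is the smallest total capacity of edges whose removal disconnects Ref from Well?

14

Augment Well→P5→M4→M3→Ref: bottleneck 2, flow now 2.
Augment Well→P2→M4→M3→Ref: bottleneck 4, flow now 6.
Augment Well→M2→M4→M3→Ref: bottleneck 2, flow now 8.
Augment Well→M2→M4→P3→Ref: bottleneck 2, flow now 10.
Augment Well→M2→P4→M1→Ref: bottleneck 4, flow now 14.
No augmenting path remains; maximum flow = 14.
By max-flow min-cut, the minimum cut capacity equals the max flow.
In the residual graph, reachable from Well: {Well, M2, P4}.
Min-cut edges: Well→P5 (2), Well→P2 (4), M2→M4 (4), P4→M1 (4); capacity 2 + 4 + 4 + 4 = 14.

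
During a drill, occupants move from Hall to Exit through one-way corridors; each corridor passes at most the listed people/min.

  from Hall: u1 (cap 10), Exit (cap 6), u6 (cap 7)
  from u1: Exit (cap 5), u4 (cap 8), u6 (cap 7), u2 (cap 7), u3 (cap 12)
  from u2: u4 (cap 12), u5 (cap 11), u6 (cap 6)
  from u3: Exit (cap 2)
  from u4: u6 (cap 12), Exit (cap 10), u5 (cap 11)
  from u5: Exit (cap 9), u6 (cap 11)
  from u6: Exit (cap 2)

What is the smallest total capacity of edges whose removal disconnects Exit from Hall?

18

Augment Hall→Exit: bottleneck 6, flow now 6.
Augment Hall→u1→Exit: bottleneck 5, flow now 11.
Augment Hall→u6→Exit: bottleneck 2, flow now 13.
Augment Hall→u1→u3→Exit: bottleneck 2, flow now 15.
Augment Hall→u1→u4→Exit: bottleneck 3, flow now 18.
No augmenting path remains; maximum flow = 18.
By max-flow min-cut, the minimum cut capacity equals the max flow.
In the residual graph, reachable from Hall: {Hall, u6}.
Min-cut edges: Hall→u1 (10), Hall→Exit (6), u6→Exit (2); capacity 10 + 6 + 2 = 18.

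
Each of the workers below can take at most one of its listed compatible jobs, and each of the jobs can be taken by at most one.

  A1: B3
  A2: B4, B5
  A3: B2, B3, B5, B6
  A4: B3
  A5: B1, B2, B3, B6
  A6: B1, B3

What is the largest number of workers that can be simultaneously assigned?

Unit-capacity flow: source→left, listed edges, right→sink; max matching = max flow.
Augmenting path A1→B3 (+1); matched 1.
Augmenting path A2→B4 (+1); matched 2.
Augmenting path A3→B2 (+1); matched 3.
Augmenting path A5→B1 (+1); matched 4.
Augmenting path A6→B1→A5→B6 (+1); matched 5.
No augmenting path remains; maximum matching = 5.
König certificate: {A2, A3, A5, A6, B3} is a vertex cover of size 5 (every listed pair touches it), so no matching can be larger.

5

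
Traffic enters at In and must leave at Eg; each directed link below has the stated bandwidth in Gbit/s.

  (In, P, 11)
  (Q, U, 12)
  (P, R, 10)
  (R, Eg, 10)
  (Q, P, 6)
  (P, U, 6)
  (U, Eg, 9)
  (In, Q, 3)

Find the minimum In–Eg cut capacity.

14

Augment In→P→R→Eg: bottleneck 10, flow now 10.
Augment In→P→U→Eg: bottleneck 1, flow now 11.
Augment In→Q→U→Eg: bottleneck 3, flow now 14.
No augmenting path remains; maximum flow = 14.
By max-flow min-cut, the minimum cut capacity equals the max flow.
In the residual graph, reachable from In: {In}.
Min-cut edges: In→P (11), In→Q (3); capacity 11 + 3 = 14.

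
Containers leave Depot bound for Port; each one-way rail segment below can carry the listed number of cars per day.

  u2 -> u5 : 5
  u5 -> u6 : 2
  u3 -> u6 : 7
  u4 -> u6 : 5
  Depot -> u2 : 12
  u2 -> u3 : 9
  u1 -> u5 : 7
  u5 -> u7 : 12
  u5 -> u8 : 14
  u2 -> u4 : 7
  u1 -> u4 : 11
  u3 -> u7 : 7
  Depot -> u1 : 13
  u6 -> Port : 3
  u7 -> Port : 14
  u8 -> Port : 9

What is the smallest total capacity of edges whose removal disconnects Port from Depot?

22

Augment Depot→u1→u4→u6→Port: bottleneck 3, flow now 3.
Augment Depot→u1→u5→u7→Port: bottleneck 7, flow now 10.
Augment Depot→u2→u3→u7→Port: bottleneck 7, flow now 17.
Augment Depot→u2→u5→u8→Port: bottleneck 5, flow now 22.
No augmenting path remains; maximum flow = 22.
By max-flow min-cut, the minimum cut capacity equals the max flow.
In the residual graph, reachable from Depot: {Depot, u1, u4, u6}.
Min-cut edges: Depot→u2 (12), u1→u5 (7), u6→Port (3); capacity 12 + 7 + 3 = 22.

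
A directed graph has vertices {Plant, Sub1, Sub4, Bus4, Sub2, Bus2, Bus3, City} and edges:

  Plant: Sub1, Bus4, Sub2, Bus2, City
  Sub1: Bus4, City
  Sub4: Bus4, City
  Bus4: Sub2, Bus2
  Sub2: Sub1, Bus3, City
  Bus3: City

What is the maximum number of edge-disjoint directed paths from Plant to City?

4

Assign every edge capacity 1; by Menger, the answer equals the max flow.
Path Plant→City (+1); total 1.
Path Plant→Sub1→City (+1); total 2.
Path Plant→Sub2→City (+1); total 3.
Path Plant→Bus4→Sub2→Bus3→City (+1); total 4.
No residual Plant→City path; max flow = 4.
Certifying cut of size 4: {Plant→Bus4, Plant→City, Plant→Sub1, Plant→Sub2}.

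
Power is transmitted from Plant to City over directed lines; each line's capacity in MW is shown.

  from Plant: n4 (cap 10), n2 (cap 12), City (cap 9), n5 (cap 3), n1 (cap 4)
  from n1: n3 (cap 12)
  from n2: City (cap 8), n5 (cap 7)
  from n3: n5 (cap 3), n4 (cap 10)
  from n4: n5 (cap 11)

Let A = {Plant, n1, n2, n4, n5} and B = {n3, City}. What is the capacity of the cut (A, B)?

Edges leaving {Plant, n1, n2, n4, n5}: Plant→City (9), n1→n3 (12), n2→City (8).
Cut capacity = 9 + 12 + 8 = 29.

29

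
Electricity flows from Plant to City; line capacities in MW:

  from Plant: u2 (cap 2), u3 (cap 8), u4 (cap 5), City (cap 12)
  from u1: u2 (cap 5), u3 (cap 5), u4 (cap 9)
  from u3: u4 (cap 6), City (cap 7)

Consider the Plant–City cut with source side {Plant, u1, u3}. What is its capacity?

46

Edges leaving {Plant, u1, u3}: Plant→u2 (2), Plant→u4 (5), Plant→City (12), u1→u2 (5), u1→u4 (9), u3→u4 (6), u3→City (7).
Cut capacity = 2 + 5 + 12 + 5 + 9 + 6 + 7 = 46.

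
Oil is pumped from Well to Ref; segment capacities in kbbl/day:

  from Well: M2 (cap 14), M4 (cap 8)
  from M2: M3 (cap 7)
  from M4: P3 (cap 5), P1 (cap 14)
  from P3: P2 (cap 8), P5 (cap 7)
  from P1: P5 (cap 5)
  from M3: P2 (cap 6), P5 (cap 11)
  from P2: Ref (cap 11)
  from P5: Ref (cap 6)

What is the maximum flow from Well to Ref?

15

Augment Well→M2→M3→P2→Ref: bottleneck 6, flow now 6.
Augment Well→M2→M3→P5→Ref: bottleneck 1, flow now 7.
Augment Well→M4→P3→P2→Ref: bottleneck 5, flow now 12.
Augment Well→M4→P1→P5→Ref: bottleneck 3, flow now 15.
No augmenting path remains; maximum flow = 15.
In the residual graph, reachable from Well: {Well, M2}.
Min-cut edges: Well→M4 (8), M2→M3 (7); capacity 8 + 7 = 15.
This cut is saturated, so no flow can exceed 15.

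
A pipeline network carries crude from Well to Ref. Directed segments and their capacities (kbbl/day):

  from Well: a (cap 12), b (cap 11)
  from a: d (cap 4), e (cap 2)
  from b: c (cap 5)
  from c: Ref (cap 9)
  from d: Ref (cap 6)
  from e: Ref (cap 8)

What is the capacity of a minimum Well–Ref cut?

Augment Well→a→d→Ref: bottleneck 4, flow now 4.
Augment Well→a→e→Ref: bottleneck 2, flow now 6.
Augment Well→b→c→Ref: bottleneck 5, flow now 11.
No augmenting path remains; maximum flow = 11.
By max-flow min-cut, the minimum cut capacity equals the max flow.
In the residual graph, reachable from Well: {Well, a, b}.
Min-cut edges: a→d (4), a→e (2), b→c (5); capacity 4 + 2 + 5 = 11.

11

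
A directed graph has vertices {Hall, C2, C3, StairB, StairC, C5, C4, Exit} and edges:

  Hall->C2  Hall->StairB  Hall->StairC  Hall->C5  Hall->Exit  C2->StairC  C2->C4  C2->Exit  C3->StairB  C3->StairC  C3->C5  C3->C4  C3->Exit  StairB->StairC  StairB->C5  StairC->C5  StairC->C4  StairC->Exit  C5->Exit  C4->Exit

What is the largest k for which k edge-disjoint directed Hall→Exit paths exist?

5

Assign every edge capacity 1; by Menger, the answer equals the max flow.
Path Hall→Exit (+1); total 1.
Path Hall→C2→Exit (+1); total 2.
Path Hall→StairC→Exit (+1); total 3.
Path Hall→C5→Exit (+1); total 4.
Path Hall→StairB→StairC→C4→Exit (+1); total 5.
No residual Hall→Exit path; max flow = 5.
Certifying cut of size 5: {Hall→C2, Hall→C5, Hall→Exit, Hall→StairB, Hall→StairC}.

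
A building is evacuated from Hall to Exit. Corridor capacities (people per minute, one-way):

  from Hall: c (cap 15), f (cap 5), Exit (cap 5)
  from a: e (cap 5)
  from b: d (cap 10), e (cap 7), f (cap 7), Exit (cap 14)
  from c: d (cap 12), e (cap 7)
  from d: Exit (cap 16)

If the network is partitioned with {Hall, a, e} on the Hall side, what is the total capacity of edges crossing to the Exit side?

25

Edges leaving {Hall, a, e}: Hall→c (15), Hall→f (5), Hall→Exit (5).
Cut capacity = 15 + 5 + 5 = 25.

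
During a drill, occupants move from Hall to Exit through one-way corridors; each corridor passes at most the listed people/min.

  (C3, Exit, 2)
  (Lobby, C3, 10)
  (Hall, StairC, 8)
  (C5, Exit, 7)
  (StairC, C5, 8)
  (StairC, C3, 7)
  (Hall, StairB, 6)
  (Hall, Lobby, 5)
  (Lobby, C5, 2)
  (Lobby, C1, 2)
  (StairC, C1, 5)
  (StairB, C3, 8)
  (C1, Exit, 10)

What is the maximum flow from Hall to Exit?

Augment Hall→StairC→C3→Exit: bottleneck 2, flow now 2.
Augment Hall→StairC→C1→Exit: bottleneck 5, flow now 7.
Augment Hall→StairC→C5→Exit: bottleneck 1, flow now 8.
Augment Hall→Lobby→C1→Exit: bottleneck 2, flow now 10.
Augment Hall→Lobby→C5→Exit: bottleneck 2, flow now 12.
Augment Hall→Lobby→C3→StairC→C5→Exit: bottleneck 1, flow now 13. (uses reverse residual edge)
Augment Hall→StairB→C3→StairC→C5→Exit: bottleneck 1, flow now 14. (uses reverse residual edge)
No augmenting path remains; maximum flow = 14.
In the residual graph, reachable from Hall: {Hall, Lobby, StairB, C3}.
Min-cut edges: Hall→StairC (8), Lobby→C1 (2), Lobby→C5 (2), C3→Exit (2); capacity 8 + 2 + 2 + 2 = 14.
This cut is saturated, so no flow can exceed 14.

14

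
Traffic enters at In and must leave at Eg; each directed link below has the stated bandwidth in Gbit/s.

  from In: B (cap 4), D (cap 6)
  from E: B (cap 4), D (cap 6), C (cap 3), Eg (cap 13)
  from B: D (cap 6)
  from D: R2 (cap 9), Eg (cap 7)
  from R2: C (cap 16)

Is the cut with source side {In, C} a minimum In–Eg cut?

No — its capacity is 10, but the minimum cut has capacity 7.

Given cut capacity: 4 + 6 = 10.
Augment In→D→Eg: bottleneck 6, flow now 6.
Augment In→B→D→Eg: bottleneck 1, flow now 7.
No augmenting path remains; maximum flow = 7.
In the residual graph, reachable from In: {In, B, D, R2, C}.
Min-cut edges: D→Eg (7); capacity 7 = 7.
Cut capacity 10 exceeds the max flow 7, so it is not minimum.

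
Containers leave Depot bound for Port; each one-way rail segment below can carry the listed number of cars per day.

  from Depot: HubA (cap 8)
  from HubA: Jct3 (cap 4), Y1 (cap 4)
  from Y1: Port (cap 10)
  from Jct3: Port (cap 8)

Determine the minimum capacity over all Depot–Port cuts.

8

Augment Depot→HubA→Y1→Port: bottleneck 4, flow now 4.
Augment Depot→HubA→Jct3→Port: bottleneck 4, flow now 8.
No augmenting path remains; maximum flow = 8.
By max-flow min-cut, the minimum cut capacity equals the max flow.
In the residual graph, reachable from Depot: {Depot}.
Min-cut edges: Depot→HubA (8); capacity 8 = 8.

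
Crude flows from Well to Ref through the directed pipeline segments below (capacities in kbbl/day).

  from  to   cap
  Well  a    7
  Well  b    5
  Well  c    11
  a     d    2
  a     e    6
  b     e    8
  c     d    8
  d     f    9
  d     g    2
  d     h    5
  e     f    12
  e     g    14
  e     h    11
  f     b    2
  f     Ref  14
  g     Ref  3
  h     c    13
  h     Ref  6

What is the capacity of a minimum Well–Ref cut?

20

Augment Well→a→d→f→Ref: bottleneck 2, flow now 2.
Augment Well→a→e→f→Ref: bottleneck 5, flow now 7.
Augment Well→b→e→f→Ref: bottleneck 5, flow now 12.
Augment Well→c→d→f→Ref: bottleneck 2, flow now 14.
Augment Well→c→d→g→Ref: bottleneck 2, flow now 16.
Augment Well→c→d→h→Ref: bottleneck 4, flow now 20.
No augmenting path remains; maximum flow = 20.
By max-flow min-cut, the minimum cut capacity equals the max flow.
In the residual graph, reachable from Well: {Well, c}.
Min-cut edges: Well→a (7), Well→b (5), c→d (8); capacity 7 + 5 + 8 = 20.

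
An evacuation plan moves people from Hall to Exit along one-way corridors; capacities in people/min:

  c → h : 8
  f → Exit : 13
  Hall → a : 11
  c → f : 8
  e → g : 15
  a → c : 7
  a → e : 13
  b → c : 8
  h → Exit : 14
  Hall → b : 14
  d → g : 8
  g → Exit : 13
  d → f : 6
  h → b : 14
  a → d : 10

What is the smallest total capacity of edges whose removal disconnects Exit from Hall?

Augment Hall→a→c→f→Exit: bottleneck 7, flow now 7.
Augment Hall→a→d→f→Exit: bottleneck 4, flow now 11.
Augment Hall→b→c→f→Exit: bottleneck 1, flow now 12.
Augment Hall→b→c→h→Exit: bottleneck 7, flow now 19.
No augmenting path remains; maximum flow = 19.
By max-flow min-cut, the minimum cut capacity equals the max flow.
In the residual graph, reachable from Hall: {Hall, b}.
Min-cut edges: Hall→a (11), b→c (8); capacity 11 + 8 = 19.

19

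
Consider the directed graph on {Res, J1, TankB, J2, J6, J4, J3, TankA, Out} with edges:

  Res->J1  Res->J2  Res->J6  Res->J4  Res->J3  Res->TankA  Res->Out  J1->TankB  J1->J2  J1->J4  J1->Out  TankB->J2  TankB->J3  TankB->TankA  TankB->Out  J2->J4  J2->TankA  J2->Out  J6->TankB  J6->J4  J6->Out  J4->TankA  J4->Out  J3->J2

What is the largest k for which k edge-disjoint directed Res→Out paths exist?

5

Assign every edge capacity 1; by Menger, the answer equals the max flow.
Path Res→Out (+1); total 1.
Path Res→J1→Out (+1); total 2.
Path Res→J2→Out (+1); total 3.
Path Res→J6→Out (+1); total 4.
Path Res→J4→Out (+1); total 5.
No residual Res→Out path; max flow = 5.
Certifying cut of size 5: {J2→Out, J4→Out, Res→J1, Res→J6, Res→Out}.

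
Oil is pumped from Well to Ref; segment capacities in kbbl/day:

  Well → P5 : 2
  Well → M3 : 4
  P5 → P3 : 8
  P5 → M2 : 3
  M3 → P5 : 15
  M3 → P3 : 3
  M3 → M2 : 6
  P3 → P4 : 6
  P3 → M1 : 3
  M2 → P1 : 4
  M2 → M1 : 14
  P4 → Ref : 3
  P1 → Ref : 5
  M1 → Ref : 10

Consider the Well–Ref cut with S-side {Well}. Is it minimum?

Yes — it is a minimum cut (capacity 6).

Given cut capacity: 2 + 4 = 6.
Augment Well→P5→P3→P4→Ref: bottleneck 2, flow now 2.
Augment Well→M3→P3→P4→Ref: bottleneck 1, flow now 3.
Augment Well→M3→P3→M1→Ref: bottleneck 2, flow now 5.
Augment Well→M3→M2→P1→Ref: bottleneck 1, flow now 6.
No augmenting path remains; maximum flow = 6.
Cut capacity 6 equals the max flow, so it is a minimum cut.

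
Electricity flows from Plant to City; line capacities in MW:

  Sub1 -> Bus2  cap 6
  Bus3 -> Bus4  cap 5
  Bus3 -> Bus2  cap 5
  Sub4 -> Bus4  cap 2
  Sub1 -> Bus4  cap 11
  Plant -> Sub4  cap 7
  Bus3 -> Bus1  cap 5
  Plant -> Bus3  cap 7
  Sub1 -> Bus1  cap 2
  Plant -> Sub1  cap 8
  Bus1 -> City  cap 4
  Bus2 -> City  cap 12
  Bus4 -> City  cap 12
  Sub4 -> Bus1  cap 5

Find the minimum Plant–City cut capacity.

21

Augment Plant→Sub4→Bus1→City: bottleneck 4, flow now 4.
Augment Plant→Sub4→Bus4→City: bottleneck 2, flow now 6.
Augment Plant→Sub1→Bus4→City: bottleneck 8, flow now 14.
Augment Plant→Bus3→Bus4→City: bottleneck 2, flow now 16.
Augment Plant→Bus3→Bus2→City: bottleneck 5, flow now 21.
No augmenting path remains; maximum flow = 21.
By max-flow min-cut, the minimum cut capacity equals the max flow.
In the residual graph, reachable from Plant: {Plant, Sub4, Bus1}.
Min-cut edges: Plant→Sub1 (8), Plant→Bus3 (7), Sub4→Bus4 (2), Bus1→City (4); capacity 8 + 7 + 2 + 4 = 21.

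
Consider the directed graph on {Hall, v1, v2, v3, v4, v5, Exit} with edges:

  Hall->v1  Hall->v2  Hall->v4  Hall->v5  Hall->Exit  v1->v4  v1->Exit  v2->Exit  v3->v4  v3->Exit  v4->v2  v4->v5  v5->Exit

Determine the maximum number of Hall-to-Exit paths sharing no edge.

4

Assign every edge capacity 1; by Menger, the answer equals the max flow.
Path Hall→Exit (+1); total 1.
Path Hall→v1→Exit (+1); total 2.
Path Hall→v2→Exit (+1); total 3.
Path Hall→v5→Exit (+1); total 4.
No residual Hall→Exit path; max flow = 4.
Certifying cut of size 4: {Hall→Exit, Hall→v1, v2→Exit, v5→Exit}.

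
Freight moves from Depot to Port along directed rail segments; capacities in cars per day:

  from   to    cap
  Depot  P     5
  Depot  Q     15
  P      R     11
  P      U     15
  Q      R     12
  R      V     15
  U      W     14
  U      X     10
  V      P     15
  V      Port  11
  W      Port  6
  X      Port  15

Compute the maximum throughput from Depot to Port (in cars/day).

Augment Depot→P→R→V→Port: bottleneck 5, flow now 5.
Augment Depot→Q→R→V→Port: bottleneck 6, flow now 11.
Augment Depot→Q→R→P→U→W→Port: bottleneck 5, flow now 16. (uses reverse residual edge)
Augment Depot→Q→R→V→P→U→W→Port: bottleneck 1, flow now 17.
No augmenting path remains; maximum flow = 17.
In the residual graph, reachable from Depot: {Depot, Q}.
Min-cut edges: Depot→P (5), Q→R (12); capacity 5 + 12 = 17.
This cut is saturated, so no flow can exceed 17.

17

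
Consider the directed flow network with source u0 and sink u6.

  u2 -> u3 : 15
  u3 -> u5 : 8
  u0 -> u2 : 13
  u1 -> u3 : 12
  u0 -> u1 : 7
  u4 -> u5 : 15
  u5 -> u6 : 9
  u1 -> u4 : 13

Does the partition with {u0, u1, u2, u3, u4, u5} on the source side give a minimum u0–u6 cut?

Given cut capacity: 9 = 9.
Augment u0→u1→u3→u5→u6: bottleneck 7, flow now 7.
Augment u0→u2→u3→u5→u6: bottleneck 1, flow now 8.
Augment u0→u2→u3→u1→u4→u5→u6: bottleneck 1, flow now 9. (uses reverse residual edge)
No augmenting path remains; maximum flow = 9.
Cut capacity 9 equals the max flow, so it is a minimum cut.

Yes — it is a minimum cut (capacity 9).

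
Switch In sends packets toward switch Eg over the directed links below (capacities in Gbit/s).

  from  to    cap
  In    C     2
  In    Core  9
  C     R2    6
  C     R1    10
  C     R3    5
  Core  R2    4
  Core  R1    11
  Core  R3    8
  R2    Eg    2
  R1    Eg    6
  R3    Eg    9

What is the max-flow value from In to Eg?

11

Augment In→C→R2→Eg: bottleneck 2, flow now 2.
Augment In→Core→R1→Eg: bottleneck 6, flow now 8.
Augment In→Core→R3→Eg: bottleneck 3, flow now 11.
No augmenting path remains; maximum flow = 11.
In the residual graph, reachable from In: {In}.
Min-cut edges: In→C (2), In→Core (9); capacity 2 + 9 = 11.
This cut is saturated, so no flow can exceed 11.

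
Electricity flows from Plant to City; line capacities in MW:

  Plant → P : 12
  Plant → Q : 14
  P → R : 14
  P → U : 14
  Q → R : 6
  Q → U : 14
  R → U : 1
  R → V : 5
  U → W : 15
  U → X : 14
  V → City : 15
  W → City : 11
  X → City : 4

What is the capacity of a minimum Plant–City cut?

20

Augment Plant→P→R→V→City: bottleneck 5, flow now 5.
Augment Plant→P→U→W→City: bottleneck 7, flow now 12.
Augment Plant→Q→U→W→City: bottleneck 4, flow now 16.
Augment Plant→Q→U→X→City: bottleneck 4, flow now 20.
No augmenting path remains; maximum flow = 20.
By max-flow min-cut, the minimum cut capacity equals the max flow.
In the residual graph, reachable from Plant: {Plant, P, Q, R, U, W, X}.
Min-cut edges: R→V (5), W→City (11), X→City (4); capacity 5 + 11 + 4 = 20.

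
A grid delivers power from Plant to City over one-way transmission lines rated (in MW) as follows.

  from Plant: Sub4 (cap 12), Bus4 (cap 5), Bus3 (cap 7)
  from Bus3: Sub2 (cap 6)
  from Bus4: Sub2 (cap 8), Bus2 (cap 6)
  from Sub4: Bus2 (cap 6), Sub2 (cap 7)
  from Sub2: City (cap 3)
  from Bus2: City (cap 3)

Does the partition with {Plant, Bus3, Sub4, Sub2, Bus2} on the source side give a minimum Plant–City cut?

No — its capacity is 11, but the minimum cut has capacity 6.

Given cut capacity: 5 + 3 + 3 = 11.
Augment Plant→Bus3→Sub2→City: bottleneck 3, flow now 3.
Augment Plant→Bus4→Bus2→City: bottleneck 3, flow now 6.
No augmenting path remains; maximum flow = 6.
In the residual graph, reachable from Plant: {Plant, Bus3, Bus4, Sub4, Sub2, Bus2}.
Min-cut edges: Sub2→City (3), Bus2→City (3); capacity 3 + 3 = 6.
Cut capacity 11 exceeds the max flow 6, so it is not minimum.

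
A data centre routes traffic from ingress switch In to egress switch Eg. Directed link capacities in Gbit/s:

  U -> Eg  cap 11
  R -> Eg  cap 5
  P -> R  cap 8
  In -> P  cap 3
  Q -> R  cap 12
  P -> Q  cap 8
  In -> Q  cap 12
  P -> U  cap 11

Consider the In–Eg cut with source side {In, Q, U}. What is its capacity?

26

Edges leaving {In, Q, U}: In→P (3), Q→R (12), U→Eg (11).
Cut capacity = 3 + 12 + 11 = 26.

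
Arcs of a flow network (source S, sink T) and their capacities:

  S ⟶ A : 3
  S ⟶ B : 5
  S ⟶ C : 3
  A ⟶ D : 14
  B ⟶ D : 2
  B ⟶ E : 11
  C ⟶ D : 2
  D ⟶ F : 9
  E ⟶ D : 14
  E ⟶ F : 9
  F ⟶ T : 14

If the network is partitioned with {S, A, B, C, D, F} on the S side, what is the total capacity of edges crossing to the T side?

Edges leaving {S, A, B, C, D, F}: B→E (11), F→T (14).
Cut capacity = 11 + 14 = 25.

25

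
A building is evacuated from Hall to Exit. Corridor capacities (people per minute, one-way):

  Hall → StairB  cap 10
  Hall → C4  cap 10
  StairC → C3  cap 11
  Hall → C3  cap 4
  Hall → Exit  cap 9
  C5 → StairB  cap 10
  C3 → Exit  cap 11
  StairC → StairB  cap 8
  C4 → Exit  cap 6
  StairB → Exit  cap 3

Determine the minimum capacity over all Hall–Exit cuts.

Augment Hall→Exit: bottleneck 9, flow now 9.
Augment Hall→C4→Exit: bottleneck 6, flow now 15.
Augment Hall→C3→Exit: bottleneck 4, flow now 19.
Augment Hall→StairB→Exit: bottleneck 3, flow now 22.
No augmenting path remains; maximum flow = 22.
By max-flow min-cut, the minimum cut capacity equals the max flow.
In the residual graph, reachable from Hall: {Hall, C4, StairB}.
Min-cut edges: Hall→C3 (4), Hall→Exit (9), C4→Exit (6), StairB→Exit (3); capacity 4 + 9 + 6 + 3 = 22.

22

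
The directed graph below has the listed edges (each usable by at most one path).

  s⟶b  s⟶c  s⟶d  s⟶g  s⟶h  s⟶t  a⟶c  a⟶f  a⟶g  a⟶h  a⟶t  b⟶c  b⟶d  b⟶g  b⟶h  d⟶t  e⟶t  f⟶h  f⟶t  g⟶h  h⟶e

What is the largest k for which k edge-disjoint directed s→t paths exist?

3

Assign every edge capacity 1; by Menger, the answer equals the max flow.
Path s→t (+1); total 1.
Path s→d→t (+1); total 2.
Path s→h→e→t (+1); total 3.
No residual s→t path; max flow = 3.
Certifying cut of size 3: {d→t, h→e, s→t}.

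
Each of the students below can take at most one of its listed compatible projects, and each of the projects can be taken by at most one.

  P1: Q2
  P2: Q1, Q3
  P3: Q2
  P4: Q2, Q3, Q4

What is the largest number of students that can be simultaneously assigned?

3

Unit-capacity flow: source→left, listed edges, right→sink; max matching = max flow.
Augmenting path P1→Q2 (+1); matched 1.
Augmenting path P2→Q1 (+1); matched 2.
Augmenting path P4→Q3 (+1); matched 3.
No augmenting path remains; maximum matching = 3.
König certificate: {P2, P4, Q2} is a vertex cover of size 3 (every listed pair touches it), so no matching can be larger.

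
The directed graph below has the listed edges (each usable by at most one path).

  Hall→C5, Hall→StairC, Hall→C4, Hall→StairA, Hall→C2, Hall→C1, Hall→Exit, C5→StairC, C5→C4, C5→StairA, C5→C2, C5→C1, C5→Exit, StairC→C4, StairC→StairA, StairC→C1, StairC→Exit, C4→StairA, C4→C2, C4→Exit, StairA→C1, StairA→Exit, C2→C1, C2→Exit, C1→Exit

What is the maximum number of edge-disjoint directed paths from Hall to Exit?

7

Assign every edge capacity 1; by Menger, the answer equals the max flow.
Path Hall→Exit (+1); total 1.
Path Hall→C5→Exit (+1); total 2.
Path Hall→StairC→Exit (+1); total 3.
Path Hall→C4→Exit (+1); total 4.
Path Hall→StairA→Exit (+1); total 5.
Path Hall→C2→Exit (+1); total 6.
Path Hall→C1→Exit (+1); total 7.
No residual Hall→Exit path; max flow = 7.
Certifying cut of size 7: {Hall→C1, Hall→C2, Hall→C4, Hall→C5, Hall→Exit, Hall→StairA, Hall→StairC}.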